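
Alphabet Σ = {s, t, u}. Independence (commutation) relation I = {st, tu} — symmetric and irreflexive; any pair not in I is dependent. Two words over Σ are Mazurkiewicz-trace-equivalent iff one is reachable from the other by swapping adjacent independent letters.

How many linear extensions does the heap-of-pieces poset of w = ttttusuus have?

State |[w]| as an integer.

126

#0=t has no predecessor
#1=t depends on [0:t]
#2=t depends on [1:t]
#3=t depends on [2:t]
#4=u has no predecessor
#5=s depends on [4:u]
#6=u depends on [5:s]
#7=u depends on [6:u]
#8=s depends on [7:u]
sources: [0:t, 4:u]
N(rest) = Σ N(rest − s) over sources s of rest; N(one piece) = 1:
  size 1 → [3]=1  [8]=1
  size 2 → [2,3]=1  [3,8]=2  [7,8]=1
  size 3 → [1,2,3]=1  [2,3,8]=3  [3,7,8]=3  [6,7,8]=1
  size 4 → [0,1,2,3]=1  [1,2,3,8]=4  [2,3,7,8]=6  [3,6,7,8]=4  [5,6,7,8]=1
  size 5 → [0,1,2,3,8]=5  [1,2,3,7,8]=10  [2,3,6,7,8]=10  [3,5,6,7,8]=5  [4,5,6,7,8]=1
  size 6 → [0,1,2,3,7,8]=15  [1,2,3,6,7,8]=20  [2,3,5,6,7,8]=15  [3,4,5,6,7,8]=6
  size 7 → [0,1,2,3,6,7,8]=35  [1,2,3,5,6,7,8]=35  [2,3,4,5,6,7,8]=21
  first=0(t) contributes 56
  first=4(u) contributes 70
|[w]| = 126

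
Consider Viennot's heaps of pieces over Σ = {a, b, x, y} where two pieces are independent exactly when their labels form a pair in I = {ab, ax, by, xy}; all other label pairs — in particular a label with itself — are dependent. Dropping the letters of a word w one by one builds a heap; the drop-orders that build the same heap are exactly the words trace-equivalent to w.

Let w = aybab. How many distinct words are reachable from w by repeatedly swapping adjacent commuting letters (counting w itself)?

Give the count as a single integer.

10

drop 0:a onto floor
drop 1:y onto {0:a}
drop 2:b onto floor
drop 3:a onto {1:y}
drop 4:b onto {2:b}
ground layer = {0:a, 2:b}
drop-orders for the pieces not yet dropped (sum over which currently-grounded one goes next):
  1 to go: {3} 1  {4} 1
  2 to go: {1,3} 1  {2,4} 1  {3,4} 2
  3 to go: {0,1,3} 1  {1,3,4} 3  {2,3,4} 3
  if 0:a drops first: 6 orders
  if 2:b drops first: 4 orders
heap linearizations: 10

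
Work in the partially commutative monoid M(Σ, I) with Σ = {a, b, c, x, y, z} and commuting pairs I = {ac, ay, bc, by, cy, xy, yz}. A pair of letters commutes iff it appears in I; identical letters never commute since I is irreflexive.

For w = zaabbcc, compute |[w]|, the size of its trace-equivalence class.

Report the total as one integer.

0(z) covers ∅
1(a) covers 0:z
2(a) covers 1:a
3(b) covers 2:a
4(b) covers 3:b
5(c) covers 0:z
6(c) covers 5:c
floor of heap: 0:z
completions by unplaced set U, small U first (add the entries for U minus each lowest piece of U):
  |U|=1: {4}:1  {6}:1
  |U|=2: {3,4}:1  {4,6}:2  {5,6}:1
  |U|=3: {2,3,4}:1  {3,4,6}:3  {4,5,6}:3
  |U|=4: {1,2,3,4}:1  {2,3,4,6}:4  {3,4,5,6}:6
  |U|=5: {1,2,3,4,6}:5  {2,3,4,5,6}:10
  start at 0(z): 15

15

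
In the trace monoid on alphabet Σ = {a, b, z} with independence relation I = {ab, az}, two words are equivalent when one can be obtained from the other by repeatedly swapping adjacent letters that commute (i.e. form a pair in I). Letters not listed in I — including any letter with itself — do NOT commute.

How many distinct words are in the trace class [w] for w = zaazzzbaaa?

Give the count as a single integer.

252

piece 0:z — minimal
piece 1:a — minimal
piece 2:a rests on {1:a}
piece 3:z rests on {0:z}
piece 4:z rests on {3:z}
piece 5:z rests on {4:z}
piece 6:b rests on {5:z}
piece 7:a rests on {2:a}
piece 8:a rests on {7:a}
piece 9:a rests on {8:a}
minimal pieces: {0:z, 1:a}
ways to finish when only these pieces remain (= sum over removing one remaining piece with nothing left below it):
  1 left: {6}→1  {9}→1
  2 left: {5,6}→1  {6,9}→2  {8,9}→1
  3 left: {4,5,6}→1  {5,6,9}→3  {6,8,9}→3  {7,8,9}→1
  4 left: {2,7,8,9}→1  {3,4,5,6}→1  {4,5,6,9}→4  {5,6,8,9}→6  {6,7,8,9}→4
  5 left: {0,3,4,5,6}→1  {1,2,7,8,9}→1  {2,6,7,8,9}→5  {3,4,5,6,9}→5  {4,5,6,8,9}→10  {5,6,7,8,9}→10
  6 left: {0,3,4,5,6,9}→6  {1,2,6,7,8,9}→6  {2,5,6,7,8,9}→15  {3,4,5,6,8,9}→15  {4,5,6,7,8,9}→20
  7 left: {0,3,4,5,6,8,9}→21  {1,2,5,6,7,8,9}→21  {2,4,5,6,7,8,9}→35  {3,4,5,6,7,8,9}→35
  8 left: {0,3,4,5,6,7,8,9}→56  {1,2,4,5,6,7,8,9}→56  {2,3,4,5,6,7,8,9}→70
  placing 0:z first → 126 extensions
  placing 1:a first → 126 extensions
total linear extensions = 252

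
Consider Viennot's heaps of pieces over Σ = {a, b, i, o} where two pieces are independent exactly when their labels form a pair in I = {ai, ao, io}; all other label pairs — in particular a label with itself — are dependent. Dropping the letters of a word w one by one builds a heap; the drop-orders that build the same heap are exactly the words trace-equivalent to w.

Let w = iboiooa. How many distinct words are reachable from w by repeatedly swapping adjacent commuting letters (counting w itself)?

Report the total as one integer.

#0=i has no predecessor
#1=b depends on [0:i]
#2=o depends on [1:b]
#3=i depends on [1:b]
#4=o depends on [2:o]
#5=o depends on [4:o]
#6=a depends on [1:b]
sources: [0:i]
N(rest) = Σ N(rest − s) over sources s of rest; N(one piece) = 1:
  size 1 → [3]=1  [5]=1  [6]=1
  size 2 → [3,5]=2  [3,6]=2  [4,5]=1  [5,6]=2
  size 3 → [2,4,5]=1  [3,4,5]=3  [3,5,6]=6  [4,5,6]=3
  size 4 → [2,3,4,5]=4  [2,4,5,6]=4  [3,4,5,6]=12
  size 5 → [2,3,4,5,6]=20
  first=0(i) contributes 20

20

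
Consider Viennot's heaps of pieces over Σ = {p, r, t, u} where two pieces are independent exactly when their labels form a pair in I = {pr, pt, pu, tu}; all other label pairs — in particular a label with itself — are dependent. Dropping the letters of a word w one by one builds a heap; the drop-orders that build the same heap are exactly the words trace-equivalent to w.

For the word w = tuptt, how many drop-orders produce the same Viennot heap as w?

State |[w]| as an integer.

#0=t has no predecessor
#1=u has no predecessor
#2=p has no predecessor
#3=t depends on [0:t]
#4=t depends on [3:t]
sources: [0:t, 1:u, 2:p]
N(rest) = Σ N(rest − s) over sources s of rest; N(one piece) = 1:
  size 1 → [1]=1  [2]=1  [4]=1
  size 2 → [1,2]=2  [1,4]=2  [2,4]=2  [3,4]=1
  size 3 → [0,3,4]=1  [1,2,4]=6  [1,3,4]=3  [2,3,4]=3
  first=0(t) contributes 12
  first=1(u) contributes 4
  first=2(p) contributes 4
|[w]| = 20

20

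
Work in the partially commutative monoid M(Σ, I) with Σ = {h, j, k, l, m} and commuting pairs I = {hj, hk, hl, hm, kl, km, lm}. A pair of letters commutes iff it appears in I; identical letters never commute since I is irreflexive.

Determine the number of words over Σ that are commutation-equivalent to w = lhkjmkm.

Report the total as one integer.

drop 0:l onto floor
drop 1:h onto floor
drop 2:k onto floor
drop 3:j onto {0:l, 2:k}
drop 4:m onto {3:j}
drop 5:k onto {3:j}
drop 6:m onto {4:m}
ground layer = {0:l, 1:h, 2:k}
drop-orders for the pieces not yet dropped (sum over which currently-grounded one goes next):
  1 to go: {1} 1  {5} 1  {6} 1
  2 to go: {1,5} 2  {1,6} 2  {4,6} 1  {5,6} 2
  3 to go: {1,4,6} 3  {1,5,6} 6  {4,5,6} 3
  4 to go: {1,4,5,6} 12  {3,4,5,6} 3
  5 to go: {0,3,4,5,6} 3  {1,3,4,5,6} 15  {2,3,4,5,6} 3
  if 0:l drops first: 18 orders
  if 1:h drops first: 6 orders
  if 2:k drops first: 18 orders
heap linearizations: 42

42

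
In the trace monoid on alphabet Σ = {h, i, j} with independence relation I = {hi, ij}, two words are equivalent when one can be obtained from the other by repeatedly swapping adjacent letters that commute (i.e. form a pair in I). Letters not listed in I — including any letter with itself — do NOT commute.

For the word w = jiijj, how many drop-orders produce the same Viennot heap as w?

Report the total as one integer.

10

0(j) covers ∅
1(i) covers ∅
2(i) covers 1:i
3(j) covers 0:j
4(j) covers 3:j
floor of heap: 0:j, 1:i
completions by unplaced set U, small U first (add the entries for U minus each lowest piece of U):
  |U|=1: {2}:1  {4}:1
  |U|=2: {1,2}:1  {2,4}:2  {3,4}:1
  |U|=3: {0,3,4}:1  {1,2,4}:3  {2,3,4}:3
  start at 0(j): 6
  start at 1(i): 4
sum over floor = 10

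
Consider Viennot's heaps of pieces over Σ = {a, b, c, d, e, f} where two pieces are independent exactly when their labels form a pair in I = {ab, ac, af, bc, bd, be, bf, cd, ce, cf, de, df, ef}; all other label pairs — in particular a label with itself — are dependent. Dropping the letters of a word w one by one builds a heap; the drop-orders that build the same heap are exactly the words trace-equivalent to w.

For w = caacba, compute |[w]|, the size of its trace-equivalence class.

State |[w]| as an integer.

60

#0=c has no predecessor
#1=a has no predecessor
#2=a depends on [1:a]
#3=c depends on [0:c]
#4=b has no predecessor
#5=a depends on [2:a]
sources: [0:c, 1:a, 4:b]
N(rest) = Σ N(rest − s) over sources s of rest; N(one piece) = 1:
  size 1 → [3]=1  [4]=1  [5]=1
  size 2 → [0,3]=1  [2,5]=1  [3,4]=2  [3,5]=2  [4,5]=2
  size 3 → [0,3,4]=3  [0,3,5]=3  [1,2,5]=1  [2,3,5]=3  [2,4,5]=3  [3,4,5]=6
  size 4 → [0,2,3,5]=6  [0,3,4,5]=12  [1,2,3,5]=4  [1,2,4,5]=4  [2,3,4,5]=12
  first=0(c) contributes 20
  first=1(a) contributes 30
  first=4(b) contributes 10
|[w]| = 60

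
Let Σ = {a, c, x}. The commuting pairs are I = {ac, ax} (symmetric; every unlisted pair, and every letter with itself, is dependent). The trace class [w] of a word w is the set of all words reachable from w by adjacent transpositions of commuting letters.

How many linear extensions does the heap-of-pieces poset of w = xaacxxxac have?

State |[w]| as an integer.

#0=x has no predecessor
#1=a has no predecessor
#2=a depends on [1:a]
#3=c depends on [0:x]
#4=x depends on [3:c]
#5=x depends on [4:x]
#6=x depends on [5:x]
#7=a depends on [2:a]
#8=c depends on [6:x]
sources: [0:x, 1:a]
N(rest) = Σ N(rest − s) over sources s of rest; N(one piece) = 1:
  size 1 → [7]=1  [8]=1
  size 2 → [2,7]=1  [6,8]=1  [7,8]=2
  size 3 → [1,2,7]=1  [2,7,8]=3  [5,6,8]=1  [6,7,8]=3
  size 4 → [1,2,7,8]=4  [2,6,7,8]=6  [4,5,6,8]=1  [5,6,7,8]=4
  size 5 → [1,2,6,7,8]=10  [2,5,6,7,8]=10  [3,4,5,6,8]=1  [4,5,6,7,8]=5
  size 6 → [0,3,4,5,6,8]=1  [1,2,5,6,7,8]=20  [2,4,5,6,7,8]=15  [3,4,5,6,7,8]=6
  size 7 → [0,3,4,5,6,7,8]=7  [1,2,4,5,6,7,8]=35  [2,3,4,5,6,7,8]=21
  first=0(x) contributes 56
  first=1(a) contributes 28
|[w]| = 84

84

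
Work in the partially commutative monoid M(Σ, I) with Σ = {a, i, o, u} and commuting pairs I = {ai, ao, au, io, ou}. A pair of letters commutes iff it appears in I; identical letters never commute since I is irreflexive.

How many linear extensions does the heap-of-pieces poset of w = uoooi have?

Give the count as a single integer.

10

0(u) covers ∅
1(o) covers ∅
2(o) covers 1:o
3(o) covers 2:o
4(i) covers 0:u
floor of heap: 0:u, 1:o
completions by unplaced set U, small U first (add the entries for U minus each lowest piece of U):
  |U|=1: {3}:1  {4}:1
  |U|=2: {0,4}:1  {2,3}:1  {3,4}:2
  |U|=3: {0,3,4}:3  {1,2,3}:1  {2,3,4}:3
  start at 0(u): 4
  start at 1(o): 6
sum over floor = 10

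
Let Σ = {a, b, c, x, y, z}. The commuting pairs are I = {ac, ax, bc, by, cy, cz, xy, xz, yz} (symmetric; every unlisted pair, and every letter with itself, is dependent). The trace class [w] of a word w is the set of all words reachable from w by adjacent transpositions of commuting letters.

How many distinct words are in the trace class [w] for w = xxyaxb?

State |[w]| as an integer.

drop 0:x onto floor
drop 1:x onto {0:x}
drop 2:y onto floor
drop 3:a onto {2:y}
drop 4:x onto {1:x}
drop 5:b onto {3:a, 4:x}
ground layer = {0:x, 2:y}
drop-orders for the pieces not yet dropped (sum over which currently-grounded one goes next):
  1 to go: {5} 1
  2 to go: {3,5} 1  {4,5} 1
  3 to go: {1,4,5} 1  {2,3,5} 1  {3,4,5} 2
  4 to go: {0,1,4,5} 1  {1,3,4,5} 3  {2,3,4,5} 3
  if 0:x drops first: 6 orders
  if 2:y drops first: 4 orders
heap linearizations: 10

10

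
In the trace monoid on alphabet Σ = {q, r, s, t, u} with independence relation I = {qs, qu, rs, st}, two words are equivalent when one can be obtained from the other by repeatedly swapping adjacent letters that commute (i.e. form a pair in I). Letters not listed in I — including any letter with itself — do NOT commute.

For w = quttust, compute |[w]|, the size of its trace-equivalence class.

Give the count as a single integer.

#0=q has no predecessor
#1=u has no predecessor
#2=t depends on [0:q, 1:u]
#3=t depends on [2:t]
#4=u depends on [3:t]
#5=s depends on [4:u]
#6=t depends on [4:u]
sources: [0:q, 1:u]
N(rest) = Σ N(rest − s) over sources s of rest; N(one piece) = 1:
  size 1 → [5]=1  [6]=1
  size 2 → [5,6]=2
  size 3 → [4,5,6]=2
  size 4 → [3,4,5,6]=2
  size 5 → [2,3,4,5,6]=2
  first=0(q) contributes 2
  first=1(u) contributes 2
|[w]| = 4

4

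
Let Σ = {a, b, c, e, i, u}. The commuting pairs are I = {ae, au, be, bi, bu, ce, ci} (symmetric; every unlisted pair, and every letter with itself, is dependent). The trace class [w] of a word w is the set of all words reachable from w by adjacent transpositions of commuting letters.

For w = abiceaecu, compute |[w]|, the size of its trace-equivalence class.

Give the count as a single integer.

#0=a has no predecessor
#1=b depends on [0:a]
#2=i depends on [0:a]
#3=c depends on [1:b]
#4=e depends on [2:i]
#5=a depends on [2:i, 3:c]
#6=e depends on [4:e]
#7=c depends on [5:a]
#8=u depends on [6:e, 7:c]
sources: [0:a]
N(rest) = Σ N(rest − s) over sources s of rest; N(one piece) = 1:
  size 1 → [8]=1
  size 2 → [6,8]=1  [7,8]=1
  size 3 → [4,6,8]=1  [5,7,8]=1  [6,7,8]=2
  size 4 → [3,5,7,8]=1  [4,6,7,8]=3  [5,6,7,8]=3
  size 5 → [1,3,5,7,8]=1  [3,5,6,7,8]=4  [4,5,6,7,8]=6
  size 6 → [1,3,5,6,7,8]=5  [2,4,5,6,7,8]=6  [3,4,5,6,7,8]=10
  size 7 → [1,3,4,5,6,7,8]=15  [2,3,4,5,6,7,8]=16
  first=0(a) contributes 31

31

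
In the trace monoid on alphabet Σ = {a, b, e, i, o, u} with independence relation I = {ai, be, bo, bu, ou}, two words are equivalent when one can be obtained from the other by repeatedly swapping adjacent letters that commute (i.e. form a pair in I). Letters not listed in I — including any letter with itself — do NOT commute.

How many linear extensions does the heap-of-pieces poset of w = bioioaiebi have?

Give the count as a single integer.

#0=b has no predecessor
#1=i depends on [0:b]
#2=o depends on [1:i]
#3=i depends on [2:o]
#4=o depends on [3:i]
#5=a depends on [4:o]
#6=i depends on [4:o]
#7=e depends on [5:a, 6:i]
#8=b depends on [5:a, 6:i]
#9=i depends on [7:e, 8:b]
sources: [0:b]
N(rest) = Σ N(rest − s) over sources s of rest; N(one piece) = 1:
  size 1 → [9]=1
  size 2 → [7,9]=1  [8,9]=1
  size 3 → [7,8,9]=2
  size 4 → [5,7,8,9]=2  [6,7,8,9]=2
  size 5 → [5,6,7,8,9]=4
  size 6 → [4,5,6,7,8,9]=4
  size 7 → [3,4,5,6,7,8,9]=4
  size 8 → [2,3,4,5,6,7,8,9]=4
  first=0(b) contributes 4

4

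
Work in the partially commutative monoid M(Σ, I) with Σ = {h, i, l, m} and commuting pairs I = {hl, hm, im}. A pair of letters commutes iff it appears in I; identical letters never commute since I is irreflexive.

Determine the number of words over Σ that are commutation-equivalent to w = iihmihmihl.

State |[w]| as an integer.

64

piece 0:i — minimal
piece 1:i rests on {0:i}
piece 2:h rests on {1:i}
piece 3:m — minimal
piece 4:i rests on {2:h}
piece 5:h rests on {4:i}
piece 6:m rests on {3:m}
piece 7:i rests on {5:h}
piece 8:h rests on {7:i}
piece 9:l rests on {6:m, 7:i}
minimal pieces: {0:i, 3:m}
ways to finish when only these pieces remain (= sum over removing one remaining piece with nothing left below it):
  1 left: {8}→1  {9}→1
  2 left: {6,9}→1  {8,9}→2
  3 left: {3,6,9}→1  {6,8,9}→3  {7,8,9}→2
  4 left: {3,6,8,9}→4  {5,7,8,9}→2  {6,7,8,9}→5
  5 left: {3,6,7,8,9}→9  {4,5,7,8,9}→2  {5,6,7,8,9}→7
  6 left: {2,4,5,7,8,9}→2  {3,5,6,7,8,9}→16  {4,5,6,7,8,9}→9
  7 left: {1,2,4,5,7,8,9}→2  {2,4,5,6,7,8,9}→11  {3,4,5,6,7,8,9}→25
  8 left: {0,1,2,4,5,7,8,9}→2  {1,2,4,5,6,7,8,9}→13  {2,3,4,5,6,7,8,9}→36
  placing 0:i first → 49 extensions
  placing 3:m first → 15 extensions
total linear extensions = 64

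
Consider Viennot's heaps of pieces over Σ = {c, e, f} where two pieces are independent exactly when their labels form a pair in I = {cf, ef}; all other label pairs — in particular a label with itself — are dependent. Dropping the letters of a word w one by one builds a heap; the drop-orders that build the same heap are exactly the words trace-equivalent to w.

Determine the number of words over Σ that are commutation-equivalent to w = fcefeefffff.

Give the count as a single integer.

piece 0:f — minimal
piece 1:c — minimal
piece 2:e rests on {1:c}
piece 3:f rests on {0:f}
piece 4:e rests on {2:e}
piece 5:e rests on {4:e}
piece 6:f rests on {3:f}
piece 7:f rests on {6:f}
piece 8:f rests on {7:f}
piece 9:f rests on {8:f}
piece 10:f rests on {9:f}
minimal pieces: {0:f, 1:c}
ways to finish when only these pieces remain (= sum over removing one remaining piece with nothing left below it):
  1 left: {5}→1  {10}→1
  2 left: {4,5}→1  {5,10}→2  {9,10}→1
  3 left: {2,4,5}→1  {4,5,10}→3  {5,9,10}→3  {8,9,10}→1
  4 left: {1,2,4,5}→1  {2,4,5,10}→4  {4,5,9,10}→6  {5,8,9,10}→4  {7,8,9,10}→1
  5 left: {1,2,4,5,10}→5  {2,4,5,9,10}→10  {4,5,8,9,10}→10  {5,7,8,9,10}→5  {6,7,8,9,10}→1
  6 left: {1,2,4,5,9,10}→15  {2,4,5,8,9,10}→20  {3,6,7,8,9,10}→1  {4,5,7,8,9,10}→15  {5,6,7,8,9,10}→6
  7 left: {0,3,6,7,8,9,10}→1  {1,2,4,5,8,9,10}→35  {2,4,5,7,8,9,10}→35  {3,5,6,7,8,9,10}→7  {4,5,6,7,8,9,10}→21
  8 left: {0,3,5,6,7,8,9,10}→8  {1,2,4,5,7,8,9,10}→70  {2,4,5,6,7,8,9,10}→56  {3,4,5,6,7,8,9,10}→28
  9 left: {0,3,4,5,6,7,8,9,10}→36  {1,2,4,5,6,7,8,9,10}→126  {2,3,4,5,6,7,8,9,10}→84
  placing 0:f first → 210 extensions
  placing 1:c first → 120 extensions
total linear extensions = 330

330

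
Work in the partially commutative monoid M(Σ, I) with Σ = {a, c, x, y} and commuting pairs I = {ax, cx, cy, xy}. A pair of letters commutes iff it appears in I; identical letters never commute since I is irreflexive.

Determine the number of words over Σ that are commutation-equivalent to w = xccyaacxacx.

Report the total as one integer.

495

drop 0:x onto floor
drop 1:c onto floor
drop 2:c onto {1:c}
drop 3:y onto floor
drop 4:a onto {2:c, 3:y}
drop 5:a onto {4:a}
drop 6:c onto {5:a}
drop 7:x onto {0:x}
drop 8:a onto {6:c}
drop 9:c onto {8:a}
drop 10:x onto {7:x}
ground layer = {0:x, 1:c, 3:y}
drop-orders for the pieces not yet dropped (sum over which currently-grounded one goes next):
  1 to go: {9} 1  {10} 1
  2 to go: {7,10} 1  {8,9} 1  {9,10} 2
  3 to go: {0,7,10} 1  {6,8,9} 1  {7,9,10} 3  {8,9,10} 3
  4 to go: {0,7,9,10} 4  {5,6,8,9} 1  {6,8,9,10} 4  {7,8,9,10} 6
  5 to go: {0,7,8,9,10} 10  {4,5,6,8,9} 1  {5,6,8,9,10} 5  {6,7,8,9,10} 10
  6 to go: {0,6,7,8,9,10} 20  {2,4,5,6,8,9} 1  {3,4,5,6,8,9} 1  {4,5,6,8,9,10} 6  {5,6,7,8,9,10} 15
  7 to go: {0,5,6,7,8,9,10} 35  {1,2,4,5,6,8,9} 1  {2,3,4,5,6,8,9} 2  {2,4,5,6,8,9,10} 7  {3,4,5,6,8,9,10} 7  {4,5,6,7,8,9,10} 21
  8 to go: {0,4,5,6,7,8,9,10} 56  {1,2,3,4,5,6,8,9} 3  {1,2,4,5,6,8,9,10} 8  {2,3,4,5,6,8,9,10} 16  {2,4,5,6,7,8,9,10} 28  {3,4,5,6,7,8,9,10} 28
  9 to go: {0,2,4,5,6,7,8,9,10} 84  {0,3,4,5,6,7,8,9,10} 84  {1,2,3,4,5,6,8,9,10} 27  {1,2,4,5,6,7,8,9,10} 36  {2,3,4,5,6,7,8,9,10} 72
  if 0:x drops first: 135 orders
  if 1:c drops first: 240 orders
  if 3:y drops first: 120 orders
heap linearizations: 495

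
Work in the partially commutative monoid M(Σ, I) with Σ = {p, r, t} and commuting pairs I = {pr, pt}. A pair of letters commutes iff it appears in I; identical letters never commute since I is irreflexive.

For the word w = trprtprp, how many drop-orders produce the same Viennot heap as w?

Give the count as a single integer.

56

piece 0:t — minimal
piece 1:r rests on {0:t}
piece 2:p — minimal
piece 3:r rests on {1:r}
piece 4:t rests on {3:r}
piece 5:p rests on {2:p}
piece 6:r rests on {4:t}
piece 7:p rests on {5:p}
minimal pieces: {0:t, 2:p}
ways to finish when only these pieces remain (= sum over removing one remaining piece with nothing left below it):
  1 left: {6}→1  {7}→1
  2 left: {4,6}→1  {5,7}→1  {6,7}→2
  3 left: {2,5,7}→1  {3,4,6}→1  {4,6,7}→3  {5,6,7}→3
  4 left: {1,3,4,6}→1  {2,5,6,7}→4  {3,4,6,7}→4  {4,5,6,7}→6
  5 left: {0,1,3,4,6}→1  {1,3,4,6,7}→5  {2,4,5,6,7}→10  {3,4,5,6,7}→10
  6 left: {0,1,3,4,6,7}→6  {1,3,4,5,6,7}→15  {2,3,4,5,6,7}→20
  placing 0:t first → 35 extensions
  placing 2:p first → 21 extensions
total linear extensions = 56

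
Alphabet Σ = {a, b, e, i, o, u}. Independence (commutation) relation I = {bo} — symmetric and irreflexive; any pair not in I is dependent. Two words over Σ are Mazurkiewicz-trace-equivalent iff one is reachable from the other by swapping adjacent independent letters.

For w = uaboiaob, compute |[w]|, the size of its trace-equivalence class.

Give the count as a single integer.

4

piece 0:u — minimal
piece 1:a rests on {0:u}
piece 2:b rests on {1:a}
piece 3:o rests on {1:a}
piece 4:i rests on {2:b, 3:o}
piece 5:a rests on {4:i}
piece 6:o rests on {5:a}
piece 7:b rests on {5:a}
minimal pieces: {0:u}
ways to finish when only these pieces remain (= sum over removing one remaining piece with nothing left below it):
  1 left: {6}→1  {7}→1
  2 left: {6,7}→2
  3 left: {5,6,7}→2
  4 left: {4,5,6,7}→2
  5 left: {2,4,5,6,7}→2  {3,4,5,6,7}→2
  6 left: {2,3,4,5,6,7}→4
  placing 0:u first → 4 extensions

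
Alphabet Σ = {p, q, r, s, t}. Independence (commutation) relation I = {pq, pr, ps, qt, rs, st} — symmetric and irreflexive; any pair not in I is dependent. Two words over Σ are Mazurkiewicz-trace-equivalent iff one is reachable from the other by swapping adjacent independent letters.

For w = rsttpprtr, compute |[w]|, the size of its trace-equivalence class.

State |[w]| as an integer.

27

0(r) covers ∅
1(s) covers ∅
2(t) covers 0:r
3(t) covers 2:t
4(p) covers 3:t
5(p) covers 4:p
6(r) covers 3:t
7(t) covers 5:p, 6:r
8(r) covers 7:t
floor of heap: 0:r, 1:s
completions by unplaced set U, small U first (add the entries for U minus each lowest piece of U):
  |U|=1: {1}:1  {8}:1
  |U|=2: {1,8}:2  {7,8}:1
  |U|=3: {1,7,8}:3  {5,7,8}:1  {6,7,8}:1
  |U|=4: {1,5,7,8}:4  {1,6,7,8}:4  {4,5,7,8}:1  {5,6,7,8}:2
  |U|=5: {1,4,5,7,8}:5  {1,5,6,7,8}:10  {4,5,6,7,8}:3
  |U|=6: {1,4,5,6,7,8}:18  {3,4,5,6,7,8}:3
  |U|=7: {1,3,4,5,6,7,8}:21  {2,3,4,5,6,7,8}:3
  start at 0(r): 24
  start at 1(s): 3
sum over floor = 27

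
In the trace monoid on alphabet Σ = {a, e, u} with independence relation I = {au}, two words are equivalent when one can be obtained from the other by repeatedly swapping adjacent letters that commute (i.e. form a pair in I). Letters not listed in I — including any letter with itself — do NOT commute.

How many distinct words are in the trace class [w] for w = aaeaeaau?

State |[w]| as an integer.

3

drop 0:a onto floor
drop 1:a onto {0:a}
drop 2:e onto {1:a}
drop 3:a onto {2:e}
drop 4:e onto {3:a}
drop 5:a onto {4:e}
drop 6:a onto {5:a}
drop 7:u onto {4:e}
ground layer = {0:a}
drop-orders for the pieces not yet dropped (sum over which currently-grounded one goes next):
  1 to go: {6} 1  {7} 1
  2 to go: {5,6} 1  {6,7} 2
  3 to go: {5,6,7} 3
  4 to go: {4,5,6,7} 3
  5 to go: {3,4,5,6,7} 3
  6 to go: {2,3,4,5,6,7} 3
  if 0:a drops first: 3 orders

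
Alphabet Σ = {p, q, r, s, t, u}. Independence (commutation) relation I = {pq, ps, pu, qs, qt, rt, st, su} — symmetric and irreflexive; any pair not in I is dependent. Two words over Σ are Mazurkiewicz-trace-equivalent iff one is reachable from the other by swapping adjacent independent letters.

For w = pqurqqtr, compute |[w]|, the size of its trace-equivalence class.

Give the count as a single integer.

0(p) covers ∅
1(q) covers ∅
2(u) covers 1:q
3(r) covers 0:p, 2:u
4(q) covers 3:r
5(q) covers 4:q
6(t) covers 0:p, 2:u
7(r) covers 5:q
floor of heap: 0:p, 1:q
completions by unplaced set U, small U first (add the entries for U minus each lowest piece of U):
  |U|=1: {6}:1  {7}:1
  |U|=2: {5,7}:1  {6,7}:2
  |U|=3: {4,5,7}:1  {5,6,7}:3
  |U|=4: {3,4,5,7}:1  {4,5,6,7}:4
  |U|=5: {3,4,5,6,7}:5
  |U|=6: {0,3,4,5,6,7}:5  {2,3,4,5,6,7}:5
  start at 0(p): 5
  start at 1(q): 10
sum over floor = 15

15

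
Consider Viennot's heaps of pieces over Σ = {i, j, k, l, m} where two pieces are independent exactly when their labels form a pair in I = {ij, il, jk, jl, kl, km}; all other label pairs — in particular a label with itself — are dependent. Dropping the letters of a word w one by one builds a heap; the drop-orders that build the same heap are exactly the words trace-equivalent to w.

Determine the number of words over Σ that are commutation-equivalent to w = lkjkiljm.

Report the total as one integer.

210

piece 0:l — minimal
piece 1:k — minimal
piece 2:j — minimal
piece 3:k rests on {1:k}
piece 4:i rests on {3:k}
piece 5:l rests on {0:l}
piece 6:j rests on {2:j}
piece 7:m rests on {4:i, 5:l, 6:j}
minimal pieces: {0:l, 1:k, 2:j}
ways to finish when only these pieces remain (= sum over removing one remaining piece with nothing left below it):
  1 left: {7}→1
  2 left: {4,7}→1  {5,7}→1  {6,7}→1
  3 left: {0,5,7}→1  {2,6,7}→1  {3,4,7}→1  {4,5,7}→2  {4,6,7}→2  {5,6,7}→2
  4 left: {0,4,5,7}→3  {0,5,6,7}→3  {1,3,4,7}→1  {2,4,6,7}→3  {2,5,6,7}→3  {3,4,5,7}→3  {3,4,6,7}→3  {4,5,6,7}→6
  5 left: {0,2,5,6,7}→6  {0,3,4,5,7}→6  {0,4,5,6,7}→12  {1,3,4,5,7}→4  {1,3,4,6,7}→4  {2,3,4,6,7}→6  {2,4,5,6,7}→12  {3,4,5,6,7}→12
  6 left: {0,1,3,4,5,7}→10  {0,2,4,5,6,7}→30  {0,3,4,5,6,7}→30  {1,2,3,4,6,7}→10  {1,3,4,5,6,7}→20  {2,3,4,5,6,7}→30
  placing 0:l first → 60 extensions
  placing 1:k first → 90 extensions
  placing 2:j first → 60 extensions
total linear extensions = 210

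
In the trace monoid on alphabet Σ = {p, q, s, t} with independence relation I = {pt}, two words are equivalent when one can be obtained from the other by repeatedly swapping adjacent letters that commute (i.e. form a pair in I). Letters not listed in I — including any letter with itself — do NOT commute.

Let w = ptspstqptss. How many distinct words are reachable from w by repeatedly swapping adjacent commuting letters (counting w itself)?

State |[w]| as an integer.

drop 0:p onto floor
drop 1:t onto floor
drop 2:s onto {0:p, 1:t}
drop 3:p onto {2:s}
drop 4:s onto {3:p}
drop 5:t onto {4:s}
drop 6:q onto {5:t}
drop 7:p onto {6:q}
drop 8:t onto {6:q}
drop 9:s onto {7:p, 8:t}
drop 10:s onto {9:s}
ground layer = {0:p, 1:t}
drop-orders for the pieces not yet dropped (sum over which currently-grounded one goes next):
  1 to go: {10} 1
  2 to go: {9,10} 1
  3 to go: {7,9,10} 1  {8,9,10} 1
  4 to go: {7,8,9,10} 2
  5 to go: {6,7,8,9,10} 2
  6 to go: {5,6,7,8,9,10} 2
  7 to go: {4,5,6,7,8,9,10} 2
  8 to go: {3,4,5,6,7,8,9,10} 2
  9 to go: {2,3,4,5,6,7,8,9,10} 2
  if 0:p drops first: 2 orders
  if 1:t drops first: 2 orders
heap linearizations: 4

4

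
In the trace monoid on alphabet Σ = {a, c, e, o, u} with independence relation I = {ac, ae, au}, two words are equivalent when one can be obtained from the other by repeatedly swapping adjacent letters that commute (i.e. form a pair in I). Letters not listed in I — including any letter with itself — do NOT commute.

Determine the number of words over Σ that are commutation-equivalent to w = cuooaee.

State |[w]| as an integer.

3

piece 0:c — minimal
piece 1:u rests on {0:c}
piece 2:o rests on {1:u}
piece 3:o rests on {2:o}
piece 4:a rests on {3:o}
piece 5:e rests on {3:o}
piece 6:e rests on {5:e}
minimal pieces: {0:c}
ways to finish when only these pieces remain (= sum over removing one remaining piece with nothing left below it):
  1 left: {4}→1  {6}→1
  2 left: {4,6}→2  {5,6}→1
  3 left: {4,5,6}→3
  4 left: {3,4,5,6}→3
  5 left: {2,3,4,5,6}→3
  placing 0:c first → 3 extensions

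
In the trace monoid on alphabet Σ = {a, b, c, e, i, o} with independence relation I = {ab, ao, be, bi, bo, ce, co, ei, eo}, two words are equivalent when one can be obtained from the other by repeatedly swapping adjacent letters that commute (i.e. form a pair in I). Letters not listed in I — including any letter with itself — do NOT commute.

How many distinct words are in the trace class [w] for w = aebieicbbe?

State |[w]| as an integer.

#0=a has no predecessor
#1=e depends on [0:a]
#2=b has no predecessor
#3=i depends on [0:a]
#4=e depends on [1:e]
#5=i depends on [3:i]
#6=c depends on [2:b, 5:i]
#7=b depends on [6:c]
#8=b depends on [7:b]
#9=e depends on [4:e]
sources: [0:a, 2:b]
N(rest) = Σ N(rest − s) over sources s of rest; N(one piece) = 1:
  size 1 → [8]=1  [9]=1
  size 2 → [4,9]=1  [7,8]=1  [8,9]=2
  size 3 → [1,4,9]=1  [4,8,9]=3  [6,7,8]=1  [7,8,9]=3
  size 4 → [1,4,8,9]=4  [2,6,7,8]=1  [4,7,8,9]=6  [5,6,7,8]=1  [6,7,8,9]=4
  size 5 → [1,4,7,8,9]=10  [2,5,6,7,8]=2  [2,6,7,8,9]=5  [3,5,6,7,8]=1  [4,6,7,8,9]=10  [5,6,7,8,9]=5
  size 6 → [1,4,6,7,8,9]=20  [2,3,5,6,7,8]=3  [2,4,6,7,8,9]=15  [2,5,6,7,8,9]=12  [3,5,6,7,8,9]=6  [4,5,6,7,8,9]=15
  size 7 → [1,2,4,6,7,8,9]=35  [1,4,5,6,7,8,9]=35  [2,3,5,6,7,8,9]=21  [2,4,5,6,7,8,9]=42  [3,4,5,6,7,8,9]=21
  size 8 → [1,2,4,5,6,7,8,9]=112  [1,3,4,5,6,7,8,9]=56  [2,3,4,5,6,7,8,9]=84
  first=0(a) contributes 252
  first=2(b) contributes 56
|[w]| = 308

308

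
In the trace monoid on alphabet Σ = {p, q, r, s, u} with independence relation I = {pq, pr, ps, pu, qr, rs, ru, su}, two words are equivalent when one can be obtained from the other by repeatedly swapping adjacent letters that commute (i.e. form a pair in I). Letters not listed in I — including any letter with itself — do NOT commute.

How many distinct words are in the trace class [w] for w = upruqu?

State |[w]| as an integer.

30

0(u) covers ∅
1(p) covers ∅
2(r) covers ∅
3(u) covers 0:u
4(q) covers 3:u
5(u) covers 4:q
floor of heap: 0:u, 1:p, 2:r
completions by unplaced set U, small U first (add the entries for U minus each lowest piece of U):
  |U|=1: {1}:1  {2}:1  {5}:1
  |U|=2: {1,2}:2  {1,5}:2  {2,5}:2  {4,5}:1
  |U|=3: {1,2,5}:6  {1,4,5}:3  {2,4,5}:3  {3,4,5}:1
  |U|=4: {0,3,4,5}:1  {1,2,4,5}:12  {1,3,4,5}:4  {2,3,4,5}:4
  start at 0(u): 20
  start at 1(p): 5
  start at 2(r): 5
sum over floor = 30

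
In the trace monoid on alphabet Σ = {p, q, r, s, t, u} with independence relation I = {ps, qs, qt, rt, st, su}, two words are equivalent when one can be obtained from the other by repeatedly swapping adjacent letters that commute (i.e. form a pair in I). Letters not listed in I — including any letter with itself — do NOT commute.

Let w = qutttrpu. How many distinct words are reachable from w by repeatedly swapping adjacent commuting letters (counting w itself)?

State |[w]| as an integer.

4

#0=q has no predecessor
#1=u depends on [0:q]
#2=t depends on [1:u]
#3=t depends on [2:t]
#4=t depends on [3:t]
#5=r depends on [1:u]
#6=p depends on [4:t, 5:r]
#7=u depends on [6:p]
sources: [0:q]
N(rest) = Σ N(rest − s) over sources s of rest; N(one piece) = 1:
  size 1 → [7]=1
  size 2 → [6,7]=1
  size 3 → [4,6,7]=1  [5,6,7]=1
  size 4 → [3,4,6,7]=1  [4,5,6,7]=2
  size 5 → [2,3,4,6,7]=1  [3,4,5,6,7]=3
  size 6 → [2,3,4,5,6,7]=4
  first=0(q) contributes 4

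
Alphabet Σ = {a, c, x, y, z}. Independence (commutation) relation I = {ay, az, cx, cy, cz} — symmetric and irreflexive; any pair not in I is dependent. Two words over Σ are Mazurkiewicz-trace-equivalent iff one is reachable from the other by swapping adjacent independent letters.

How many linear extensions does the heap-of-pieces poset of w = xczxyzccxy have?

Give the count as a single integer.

0(x) covers ∅
1(c) covers ∅
2(z) covers 0:x
3(x) covers 2:z
4(y) covers 3:x
5(z) covers 4:y
6(c) covers 1:c
7(c) covers 6:c
8(x) covers 5:z
9(y) covers 8:x
floor of heap: 0:x, 1:c
completions by unplaced set U, small U first (add the entries for U minus each lowest piece of U):
  |U|=1: {7}:1  {9}:1
  |U|=2: {6,7}:1  {7,9}:2  {8,9}:1
  |U|=3: {1,6,7}:1  {5,8,9}:1  {6,7,9}:3  {7,8,9}:3
  |U|=4: {1,6,7,9}:4  {4,5,8,9}:1  {5,7,8,9}:4  {6,7,8,9}:6
  |U|=5: {1,6,7,8,9}:10  {3,4,5,8,9}:1  {4,5,7,8,9}:5  {5,6,7,8,9}:10
  |U|=6: {1,5,6,7,8,9}:20  {2,3,4,5,8,9}:1  {3,4,5,7,8,9}:6  {4,5,6,7,8,9}:15
  |U|=7: {0,2,3,4,5,8,9}:1  {1,4,5,6,7,8,9}:35  {2,3,4,5,7,8,9}:7  {3,4,5,6,7,8,9}:21
  |U|=8: {0,2,3,4,5,7,8,9}:8  {1,3,4,5,6,7,8,9}:56  {2,3,4,5,6,7,8,9}:28
  start at 0(x): 84
  start at 1(c): 36
sum over floor = 120

120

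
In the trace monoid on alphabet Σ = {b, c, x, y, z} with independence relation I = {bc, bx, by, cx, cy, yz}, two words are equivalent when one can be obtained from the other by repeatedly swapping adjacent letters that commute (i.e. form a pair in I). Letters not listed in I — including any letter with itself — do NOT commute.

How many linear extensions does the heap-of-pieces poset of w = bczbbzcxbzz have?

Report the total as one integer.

12

piece 0:b — minimal
piece 1:c — minimal
piece 2:z rests on {0:b, 1:c}
piece 3:b rests on {2:z}
piece 4:b rests on {3:b}
piece 5:z rests on {4:b}
piece 6:c rests on {5:z}
piece 7:x rests on {5:z}
piece 8:b rests on {5:z}
piece 9:z rests on {6:c, 7:x, 8:b}
piece 10:z rests on {9:z}
minimal pieces: {0:b, 1:c}
ways to finish when only these pieces remain (= sum over removing one remaining piece with nothing left below it):
  1 left: {10}→1
  2 left: {9,10}→1
  3 left: {6,9,10}→1  {7,9,10}→1  {8,9,10}→1
  4 left: {6,7,9,10}→2  {6,8,9,10}→2  {7,8,9,10}→2
  5 left: {6,7,8,9,10}→6
  6 left: {5,6,7,8,9,10}→6
  7 left: {4,5,6,7,8,9,10}→6
  8 left: {3,4,5,6,7,8,9,10}→6
  9 left: {2,3,4,5,6,7,8,9,10}→6
  placing 0:b first → 6 extensions
  placing 1:c first → 6 extensions
total linear extensions = 12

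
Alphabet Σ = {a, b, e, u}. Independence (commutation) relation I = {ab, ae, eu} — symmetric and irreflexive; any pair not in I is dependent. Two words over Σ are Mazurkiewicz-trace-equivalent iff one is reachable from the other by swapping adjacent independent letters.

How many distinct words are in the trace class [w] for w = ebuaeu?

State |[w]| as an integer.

#0=e has no predecessor
#1=b depends on [0:e]
#2=u depends on [1:b]
#3=a depends on [2:u]
#4=e depends on [1:b]
#5=u depends on [3:a]
sources: [0:e]
N(rest) = Σ N(rest − s) over sources s of rest; N(one piece) = 1:
  size 1 → [4]=1  [5]=1
  size 2 → [3,5]=1  [4,5]=2
  size 3 → [2,3,5]=1  [3,4,5]=3
  size 4 → [2,3,4,5]=4
  first=0(e) contributes 4

4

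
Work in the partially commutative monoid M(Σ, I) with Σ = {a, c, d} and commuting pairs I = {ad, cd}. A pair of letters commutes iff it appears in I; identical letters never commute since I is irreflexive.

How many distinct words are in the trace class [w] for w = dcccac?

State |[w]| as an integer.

drop 0:d onto floor
drop 1:c onto floor
drop 2:c onto {1:c}
drop 3:c onto {2:c}
drop 4:a onto {3:c}
drop 5:c onto {4:a}
ground layer = {0:d, 1:c}
drop-orders for the pieces not yet dropped (sum over which currently-grounded one goes next):
  1 to go: {0} 1  {5} 1
  2 to go: {0,5} 2  {4,5} 1
  3 to go: {0,4,5} 3  {3,4,5} 1
  4 to go: {0,3,4,5} 4  {2,3,4,5} 1
  if 0:d drops first: 1 orders
  if 1:c drops first: 5 orders
heap linearizations: 6

6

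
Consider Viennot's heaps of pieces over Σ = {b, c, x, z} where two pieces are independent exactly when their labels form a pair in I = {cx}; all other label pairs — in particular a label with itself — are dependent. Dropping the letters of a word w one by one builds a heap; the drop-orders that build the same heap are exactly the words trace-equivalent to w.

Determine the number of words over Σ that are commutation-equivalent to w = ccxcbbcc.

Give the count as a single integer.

piece 0:c — minimal
piece 1:c rests on {0:c}
piece 2:x — minimal
piece 3:c rests on {1:c}
piece 4:b rests on {2:x, 3:c}
piece 5:b rests on {4:b}
piece 6:c rests on {5:b}
piece 7:c rests on {6:c}
minimal pieces: {0:c, 2:x}
ways to finish when only these pieces remain (= sum over removing one remaining piece with nothing left below it):
  1 left: {7}→1
  2 left: {6,7}→1
  3 left: {5,6,7}→1
  4 left: {4,5,6,7}→1
  5 left: {2,4,5,6,7}→1  {3,4,5,6,7}→1
  6 left: {1,3,4,5,6,7}→1  {2,3,4,5,6,7}→2
  placing 0:c first → 3 extensions
  placing 2:x first → 1 extensions
total linear extensions = 4

4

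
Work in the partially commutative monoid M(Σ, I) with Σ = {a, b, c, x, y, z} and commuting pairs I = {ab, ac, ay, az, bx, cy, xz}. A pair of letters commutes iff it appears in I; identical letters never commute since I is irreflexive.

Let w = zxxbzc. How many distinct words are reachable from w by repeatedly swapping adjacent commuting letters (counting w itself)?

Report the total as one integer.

0(z) covers ∅
1(x) covers ∅
2(x) covers 1:x
3(b) covers 0:z
4(z) covers 3:b
5(c) covers 2:x, 4:z
floor of heap: 0:z, 1:x
completions by unplaced set U, small U first (add the entries for U minus each lowest piece of U):
  |U|=1: {5}:1
  |U|=2: {2,5}:1  {4,5}:1
  |U|=3: {1,2,5}:1  {2,4,5}:2  {3,4,5}:1
  |U|=4: {0,3,4,5}:1  {1,2,4,5}:3  {2,3,4,5}:3
  start at 0(z): 6
  start at 1(x): 4
sum over floor = 10

10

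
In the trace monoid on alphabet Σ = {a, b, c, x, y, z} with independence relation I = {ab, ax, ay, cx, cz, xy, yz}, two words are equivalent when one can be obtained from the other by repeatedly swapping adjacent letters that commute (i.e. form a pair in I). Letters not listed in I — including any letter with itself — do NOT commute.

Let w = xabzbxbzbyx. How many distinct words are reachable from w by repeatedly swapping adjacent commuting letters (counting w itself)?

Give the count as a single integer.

piece 0:x — minimal
piece 1:a — minimal
piece 2:b rests on {0:x}
piece 3:z rests on {1:a, 2:b}
piece 4:b rests on {3:z}
piece 5:x rests on {4:b}
piece 6:b rests on {5:x}
piece 7:z rests on {6:b}
piece 8:b rests on {7:z}
piece 9:y rests on {8:b}
piece 10:x rests on {8:b}
minimal pieces: {0:x, 1:a}
ways to finish when only these pieces remain (= sum over removing one remaining piece with nothing left below it):
  1 left: {9}→1  {10}→1
  2 left: {9,10}→2
  3 left: {8,9,10}→2
  4 left: {7,8,9,10}→2
  5 left: {6,7,8,9,10}→2
  6 left: {5,6,7,8,9,10}→2
  7 left: {4,5,6,7,8,9,10}→2
  8 left: {3,4,5,6,7,8,9,10}→2
  9 left: {1,3,4,5,6,7,8,9,10}→2  {2,3,4,5,6,7,8,9,10}→2
  placing 0:x first → 4 extensions
  placing 1:a first → 2 extensions
total linear extensions = 6

6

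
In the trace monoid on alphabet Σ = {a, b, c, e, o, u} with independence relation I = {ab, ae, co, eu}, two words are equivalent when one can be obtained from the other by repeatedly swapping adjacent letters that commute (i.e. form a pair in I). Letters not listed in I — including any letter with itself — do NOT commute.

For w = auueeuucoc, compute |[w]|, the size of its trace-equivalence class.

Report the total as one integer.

drop 0:a onto floor
drop 1:u onto {0:a}
drop 2:u onto {1:u}
drop 3:e onto floor
drop 4:e onto {3:e}
drop 5:u onto {2:u}
drop 6:u onto {5:u}
drop 7:c onto {4:e, 6:u}
drop 8:o onto {4:e, 6:u}
drop 9:c onto {7:c}
ground layer = {0:a, 3:e}
drop-orders for the pieces not yet dropped (sum over which currently-grounded one goes next):
  1 to go: {8} 1  {9} 1
  2 to go: {7,9} 1  {8,9} 2
  3 to go: {7,8,9} 3
  4 to go: {4,7,8,9} 3  {6,7,8,9} 3
  5 to go: {3,4,7,8,9} 3  {4,6,7,8,9} 6  {5,6,7,8,9} 3
  6 to go: {2,5,6,7,8,9} 3  {3,4,6,7,8,9} 9  {4,5,6,7,8,9} 9
  7 to go: {1,2,5,6,7,8,9} 3  {2,4,5,6,7,8,9} 12  {3,4,5,6,7,8,9} 18
  8 to go: {0,1,2,5,6,7,8,9} 3  {1,2,4,5,6,7,8,9} 15  {2,3,4,5,6,7,8,9} 30
  if 0:a drops first: 45 orders
  if 3:e drops first: 18 orders
heap linearizations: 63

63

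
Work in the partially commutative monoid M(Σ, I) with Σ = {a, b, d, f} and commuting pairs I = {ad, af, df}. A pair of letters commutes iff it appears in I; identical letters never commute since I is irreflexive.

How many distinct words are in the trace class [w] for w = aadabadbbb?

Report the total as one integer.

8

piece 0:a — minimal
piece 1:a rests on {0:a}
piece 2:d — minimal
piece 3:a rests on {1:a}
piece 4:b rests on {2:d, 3:a}
piece 5:a rests on {4:b}
piece 6:d rests on {4:b}
piece 7:b rests on {5:a, 6:d}
piece 8:b rests on {7:b}
piece 9:b rests on {8:b}
minimal pieces: {0:a, 2:d}
ways to finish when only these pieces remain (= sum over removing one remaining piece with nothing left below it):
  1 left: {9}→1
  2 left: {8,9}→1
  3 left: {7,8,9}→1
  4 left: {5,7,8,9}→1  {6,7,8,9}→1
  5 left: {5,6,7,8,9}→2
  6 left: {4,5,6,7,8,9}→2
  7 left: {2,4,5,6,7,8,9}→2  {3,4,5,6,7,8,9}→2
  8 left: {1,3,4,5,6,7,8,9}→2  {2,3,4,5,6,7,8,9}→4
  placing 0:a first → 6 extensions
  placing 2:d first → 2 extensions
total linear extensions = 8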